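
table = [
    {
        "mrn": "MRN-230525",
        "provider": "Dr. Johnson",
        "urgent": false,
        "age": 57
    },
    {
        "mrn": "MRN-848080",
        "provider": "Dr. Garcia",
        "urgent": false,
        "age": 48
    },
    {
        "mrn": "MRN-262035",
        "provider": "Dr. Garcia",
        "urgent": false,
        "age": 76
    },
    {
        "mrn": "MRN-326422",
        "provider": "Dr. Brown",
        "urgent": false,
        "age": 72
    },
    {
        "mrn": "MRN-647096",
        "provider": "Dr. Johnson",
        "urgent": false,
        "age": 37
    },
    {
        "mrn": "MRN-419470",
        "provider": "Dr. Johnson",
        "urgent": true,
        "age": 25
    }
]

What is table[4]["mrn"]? "MRN-647096"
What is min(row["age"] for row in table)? 25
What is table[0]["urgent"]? False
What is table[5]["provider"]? "Dr. Johnson"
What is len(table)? 6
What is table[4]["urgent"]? False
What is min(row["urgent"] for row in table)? False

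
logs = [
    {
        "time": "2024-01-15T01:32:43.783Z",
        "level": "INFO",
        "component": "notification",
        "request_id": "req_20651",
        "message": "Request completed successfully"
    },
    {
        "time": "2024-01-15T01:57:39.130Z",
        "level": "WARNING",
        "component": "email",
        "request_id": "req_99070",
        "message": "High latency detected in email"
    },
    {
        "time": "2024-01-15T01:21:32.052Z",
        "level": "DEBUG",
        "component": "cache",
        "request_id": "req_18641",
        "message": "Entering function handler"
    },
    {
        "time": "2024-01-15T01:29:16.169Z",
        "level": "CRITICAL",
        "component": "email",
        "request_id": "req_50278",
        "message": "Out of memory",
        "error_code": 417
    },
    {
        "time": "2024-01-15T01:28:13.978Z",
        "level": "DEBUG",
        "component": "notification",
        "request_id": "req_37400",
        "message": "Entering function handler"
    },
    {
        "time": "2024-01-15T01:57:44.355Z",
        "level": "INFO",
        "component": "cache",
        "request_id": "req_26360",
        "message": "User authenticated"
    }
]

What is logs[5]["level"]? "INFO"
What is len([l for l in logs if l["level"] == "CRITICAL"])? 1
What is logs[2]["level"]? "DEBUG"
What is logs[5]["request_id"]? "req_26360"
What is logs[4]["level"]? "DEBUG"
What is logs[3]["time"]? "2024-01-15T01:29:16.169Z"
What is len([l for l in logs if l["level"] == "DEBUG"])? 2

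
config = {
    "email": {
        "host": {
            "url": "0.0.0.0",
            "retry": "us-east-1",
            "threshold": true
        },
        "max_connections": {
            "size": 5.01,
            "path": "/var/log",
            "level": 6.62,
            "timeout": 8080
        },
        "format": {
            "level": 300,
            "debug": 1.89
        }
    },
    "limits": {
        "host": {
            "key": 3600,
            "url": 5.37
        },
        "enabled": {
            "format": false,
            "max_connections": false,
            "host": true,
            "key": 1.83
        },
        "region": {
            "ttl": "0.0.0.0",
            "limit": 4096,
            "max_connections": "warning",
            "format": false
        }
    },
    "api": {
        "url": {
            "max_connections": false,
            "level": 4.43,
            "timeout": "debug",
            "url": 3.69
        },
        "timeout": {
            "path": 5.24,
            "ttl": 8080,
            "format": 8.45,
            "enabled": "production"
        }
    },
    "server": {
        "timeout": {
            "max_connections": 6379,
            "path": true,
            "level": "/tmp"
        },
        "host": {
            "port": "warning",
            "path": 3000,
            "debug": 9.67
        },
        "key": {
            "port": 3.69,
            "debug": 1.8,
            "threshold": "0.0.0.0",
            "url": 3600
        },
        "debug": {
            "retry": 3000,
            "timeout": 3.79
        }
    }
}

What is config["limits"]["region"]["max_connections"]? "warning"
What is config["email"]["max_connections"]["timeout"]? 8080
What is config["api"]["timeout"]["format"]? 8.45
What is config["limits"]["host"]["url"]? 5.37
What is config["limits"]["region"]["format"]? False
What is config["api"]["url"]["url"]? 3.69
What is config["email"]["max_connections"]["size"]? 5.01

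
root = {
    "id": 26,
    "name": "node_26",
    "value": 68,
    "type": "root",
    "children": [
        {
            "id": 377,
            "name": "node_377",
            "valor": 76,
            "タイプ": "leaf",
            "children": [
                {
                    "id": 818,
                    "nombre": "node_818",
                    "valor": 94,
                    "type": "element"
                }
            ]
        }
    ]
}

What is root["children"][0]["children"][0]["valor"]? 94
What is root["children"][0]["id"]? 377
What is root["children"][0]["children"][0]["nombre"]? "node_818"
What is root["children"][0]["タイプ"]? "leaf"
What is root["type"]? "root"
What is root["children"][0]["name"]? "node_377"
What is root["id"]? 26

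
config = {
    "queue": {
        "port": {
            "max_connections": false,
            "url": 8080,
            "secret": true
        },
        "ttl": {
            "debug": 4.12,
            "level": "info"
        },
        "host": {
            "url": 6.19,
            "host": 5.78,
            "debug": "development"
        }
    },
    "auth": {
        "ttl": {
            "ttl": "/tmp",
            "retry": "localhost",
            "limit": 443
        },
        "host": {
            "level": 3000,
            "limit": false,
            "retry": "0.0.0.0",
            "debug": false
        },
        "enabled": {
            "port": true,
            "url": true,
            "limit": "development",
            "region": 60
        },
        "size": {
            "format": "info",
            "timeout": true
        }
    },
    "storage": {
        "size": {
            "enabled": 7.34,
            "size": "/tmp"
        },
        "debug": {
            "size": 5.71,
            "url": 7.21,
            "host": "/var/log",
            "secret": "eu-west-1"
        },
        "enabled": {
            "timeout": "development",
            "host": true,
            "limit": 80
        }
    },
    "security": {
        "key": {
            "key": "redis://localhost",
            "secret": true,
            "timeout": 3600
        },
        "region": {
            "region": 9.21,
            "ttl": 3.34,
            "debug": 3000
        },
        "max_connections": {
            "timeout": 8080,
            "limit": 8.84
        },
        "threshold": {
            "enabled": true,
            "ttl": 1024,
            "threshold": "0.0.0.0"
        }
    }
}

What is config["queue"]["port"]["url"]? 8080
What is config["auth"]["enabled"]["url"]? True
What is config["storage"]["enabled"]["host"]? True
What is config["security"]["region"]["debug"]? 3000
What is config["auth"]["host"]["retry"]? "0.0.0.0"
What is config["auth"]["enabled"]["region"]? 60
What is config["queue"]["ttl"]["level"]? "info"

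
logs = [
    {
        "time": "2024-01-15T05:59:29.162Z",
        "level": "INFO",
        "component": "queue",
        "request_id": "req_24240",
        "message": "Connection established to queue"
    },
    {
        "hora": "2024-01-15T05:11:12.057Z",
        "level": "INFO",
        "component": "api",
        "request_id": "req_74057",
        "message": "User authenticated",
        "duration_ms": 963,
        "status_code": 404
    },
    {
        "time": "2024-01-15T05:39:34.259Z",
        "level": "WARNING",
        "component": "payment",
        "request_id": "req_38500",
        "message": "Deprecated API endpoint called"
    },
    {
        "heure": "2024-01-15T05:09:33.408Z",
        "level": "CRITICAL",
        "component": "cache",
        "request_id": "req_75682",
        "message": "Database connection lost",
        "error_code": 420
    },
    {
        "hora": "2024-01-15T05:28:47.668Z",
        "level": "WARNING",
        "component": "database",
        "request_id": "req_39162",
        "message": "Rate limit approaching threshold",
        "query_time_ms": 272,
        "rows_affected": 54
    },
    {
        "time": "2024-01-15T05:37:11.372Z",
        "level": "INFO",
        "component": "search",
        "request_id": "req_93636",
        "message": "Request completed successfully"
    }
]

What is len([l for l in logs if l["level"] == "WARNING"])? 2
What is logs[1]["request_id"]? "req_74057"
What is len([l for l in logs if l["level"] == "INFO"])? 3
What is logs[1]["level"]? "INFO"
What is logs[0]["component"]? "queue"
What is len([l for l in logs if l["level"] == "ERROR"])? 0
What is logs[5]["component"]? "search"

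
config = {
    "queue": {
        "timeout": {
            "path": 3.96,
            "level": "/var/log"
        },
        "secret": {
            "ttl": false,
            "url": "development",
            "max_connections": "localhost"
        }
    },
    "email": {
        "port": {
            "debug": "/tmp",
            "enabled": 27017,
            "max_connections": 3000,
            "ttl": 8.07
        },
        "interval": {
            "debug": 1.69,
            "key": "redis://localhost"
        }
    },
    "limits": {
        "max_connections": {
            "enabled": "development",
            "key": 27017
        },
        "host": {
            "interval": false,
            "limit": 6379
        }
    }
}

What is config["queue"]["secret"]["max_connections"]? "localhost"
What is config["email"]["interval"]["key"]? "redis://localhost"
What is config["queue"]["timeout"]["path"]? 3.96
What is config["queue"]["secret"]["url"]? "development"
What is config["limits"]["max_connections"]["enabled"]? "development"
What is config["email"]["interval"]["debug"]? 1.69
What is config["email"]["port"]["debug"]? "/tmp"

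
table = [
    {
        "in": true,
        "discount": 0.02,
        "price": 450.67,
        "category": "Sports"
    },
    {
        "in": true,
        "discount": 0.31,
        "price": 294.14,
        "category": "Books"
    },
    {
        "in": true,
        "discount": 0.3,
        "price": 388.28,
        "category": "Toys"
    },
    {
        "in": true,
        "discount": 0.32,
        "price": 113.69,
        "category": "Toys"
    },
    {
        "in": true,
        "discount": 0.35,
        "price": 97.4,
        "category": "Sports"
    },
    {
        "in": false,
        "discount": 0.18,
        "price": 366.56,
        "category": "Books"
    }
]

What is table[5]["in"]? False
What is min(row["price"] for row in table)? 97.4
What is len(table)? 6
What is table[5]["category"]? "Books"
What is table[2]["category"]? "Toys"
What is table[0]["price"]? 450.67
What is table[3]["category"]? "Toys"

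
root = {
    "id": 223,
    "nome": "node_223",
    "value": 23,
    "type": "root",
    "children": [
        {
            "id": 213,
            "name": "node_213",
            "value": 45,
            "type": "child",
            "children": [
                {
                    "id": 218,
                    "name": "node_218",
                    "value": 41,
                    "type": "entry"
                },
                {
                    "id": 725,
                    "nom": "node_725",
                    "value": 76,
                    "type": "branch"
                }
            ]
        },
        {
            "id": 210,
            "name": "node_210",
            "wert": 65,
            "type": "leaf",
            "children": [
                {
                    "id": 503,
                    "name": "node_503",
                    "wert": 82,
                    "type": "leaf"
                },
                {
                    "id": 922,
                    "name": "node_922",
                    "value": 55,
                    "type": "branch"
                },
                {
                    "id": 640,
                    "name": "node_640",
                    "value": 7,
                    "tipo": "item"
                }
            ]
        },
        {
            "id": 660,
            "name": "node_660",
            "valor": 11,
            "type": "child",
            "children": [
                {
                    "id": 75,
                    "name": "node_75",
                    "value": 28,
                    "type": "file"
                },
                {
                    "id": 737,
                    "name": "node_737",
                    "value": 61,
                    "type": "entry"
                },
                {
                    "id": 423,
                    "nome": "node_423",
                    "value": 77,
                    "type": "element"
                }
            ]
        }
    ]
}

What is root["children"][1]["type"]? "leaf"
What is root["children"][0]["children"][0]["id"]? 218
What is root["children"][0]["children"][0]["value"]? 41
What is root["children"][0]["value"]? 45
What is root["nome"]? "node_223"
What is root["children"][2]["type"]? "child"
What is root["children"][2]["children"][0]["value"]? 28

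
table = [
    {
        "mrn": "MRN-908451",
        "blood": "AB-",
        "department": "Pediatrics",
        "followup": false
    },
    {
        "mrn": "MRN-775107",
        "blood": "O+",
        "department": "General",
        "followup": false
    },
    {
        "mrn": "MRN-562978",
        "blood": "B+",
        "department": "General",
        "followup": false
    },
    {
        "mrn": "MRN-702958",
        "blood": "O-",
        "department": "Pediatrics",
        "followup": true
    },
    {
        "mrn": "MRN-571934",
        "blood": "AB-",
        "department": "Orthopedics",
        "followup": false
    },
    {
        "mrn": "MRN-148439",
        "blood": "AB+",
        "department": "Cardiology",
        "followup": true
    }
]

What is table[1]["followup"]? False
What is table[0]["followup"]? False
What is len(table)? 6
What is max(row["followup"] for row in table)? True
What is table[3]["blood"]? "O-"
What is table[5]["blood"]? "AB+"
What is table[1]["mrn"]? "MRN-775107"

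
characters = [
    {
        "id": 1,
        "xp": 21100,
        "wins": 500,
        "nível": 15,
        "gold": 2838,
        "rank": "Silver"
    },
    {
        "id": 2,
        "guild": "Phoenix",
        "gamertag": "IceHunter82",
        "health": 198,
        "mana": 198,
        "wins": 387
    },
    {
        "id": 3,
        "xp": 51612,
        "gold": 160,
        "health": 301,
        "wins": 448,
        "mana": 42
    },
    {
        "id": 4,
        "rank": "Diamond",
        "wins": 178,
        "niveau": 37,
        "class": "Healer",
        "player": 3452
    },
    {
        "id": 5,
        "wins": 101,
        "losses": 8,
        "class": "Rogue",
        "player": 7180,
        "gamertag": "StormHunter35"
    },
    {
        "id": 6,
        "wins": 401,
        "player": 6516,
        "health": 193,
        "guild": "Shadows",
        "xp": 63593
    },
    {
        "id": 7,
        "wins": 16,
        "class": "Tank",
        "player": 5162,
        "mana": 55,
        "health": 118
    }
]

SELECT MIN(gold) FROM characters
160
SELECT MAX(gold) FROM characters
2838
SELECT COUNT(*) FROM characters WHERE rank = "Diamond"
1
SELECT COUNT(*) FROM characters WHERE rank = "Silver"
1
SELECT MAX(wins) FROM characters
500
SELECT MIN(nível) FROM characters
15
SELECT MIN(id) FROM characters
1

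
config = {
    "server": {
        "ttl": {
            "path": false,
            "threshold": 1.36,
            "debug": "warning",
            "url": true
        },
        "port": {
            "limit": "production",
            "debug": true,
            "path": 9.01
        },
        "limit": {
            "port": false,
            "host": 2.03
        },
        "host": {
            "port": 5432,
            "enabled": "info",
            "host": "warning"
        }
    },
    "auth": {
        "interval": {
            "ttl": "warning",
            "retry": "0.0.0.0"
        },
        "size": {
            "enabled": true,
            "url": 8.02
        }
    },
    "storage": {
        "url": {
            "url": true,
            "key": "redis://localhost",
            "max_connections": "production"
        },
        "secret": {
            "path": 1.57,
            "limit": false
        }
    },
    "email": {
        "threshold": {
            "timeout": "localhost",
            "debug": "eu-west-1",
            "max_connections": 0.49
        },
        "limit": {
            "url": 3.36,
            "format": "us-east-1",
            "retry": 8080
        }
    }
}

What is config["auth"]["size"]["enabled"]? True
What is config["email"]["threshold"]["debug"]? "eu-west-1"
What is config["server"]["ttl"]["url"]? True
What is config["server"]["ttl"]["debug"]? "warning"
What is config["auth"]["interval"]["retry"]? "0.0.0.0"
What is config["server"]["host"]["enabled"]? "info"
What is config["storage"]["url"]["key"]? "redis://localhost"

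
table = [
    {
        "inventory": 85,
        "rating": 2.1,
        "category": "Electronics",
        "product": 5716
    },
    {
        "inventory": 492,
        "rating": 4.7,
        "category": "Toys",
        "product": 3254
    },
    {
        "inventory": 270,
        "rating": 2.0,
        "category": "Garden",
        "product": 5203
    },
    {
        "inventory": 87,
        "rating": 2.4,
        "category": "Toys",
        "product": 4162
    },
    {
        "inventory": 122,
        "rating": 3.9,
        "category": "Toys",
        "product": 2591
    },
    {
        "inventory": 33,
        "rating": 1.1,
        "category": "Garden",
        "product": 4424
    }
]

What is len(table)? 6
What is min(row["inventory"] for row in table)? 33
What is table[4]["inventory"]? 122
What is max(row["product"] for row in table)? 5716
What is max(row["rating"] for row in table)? 4.7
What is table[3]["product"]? 4162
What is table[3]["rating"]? 2.4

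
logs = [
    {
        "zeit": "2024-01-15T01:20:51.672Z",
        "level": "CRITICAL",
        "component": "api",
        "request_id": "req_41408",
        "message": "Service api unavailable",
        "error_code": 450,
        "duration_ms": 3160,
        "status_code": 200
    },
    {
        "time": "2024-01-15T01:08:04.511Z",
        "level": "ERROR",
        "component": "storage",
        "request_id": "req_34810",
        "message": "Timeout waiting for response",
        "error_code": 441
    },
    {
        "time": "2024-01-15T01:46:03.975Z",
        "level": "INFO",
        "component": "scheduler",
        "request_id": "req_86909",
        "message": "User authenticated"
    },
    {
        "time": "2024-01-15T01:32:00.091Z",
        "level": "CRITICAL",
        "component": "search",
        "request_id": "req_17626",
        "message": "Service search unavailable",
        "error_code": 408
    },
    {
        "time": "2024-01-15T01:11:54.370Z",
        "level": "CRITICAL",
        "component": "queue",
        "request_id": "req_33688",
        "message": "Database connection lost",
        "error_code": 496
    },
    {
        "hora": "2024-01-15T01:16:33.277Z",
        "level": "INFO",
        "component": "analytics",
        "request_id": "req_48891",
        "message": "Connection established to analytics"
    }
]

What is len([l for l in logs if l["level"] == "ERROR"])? 1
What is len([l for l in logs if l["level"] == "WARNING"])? 0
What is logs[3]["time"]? "2024-01-15T01:32:00.091Z"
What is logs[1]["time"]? "2024-01-15T01:08:04.511Z"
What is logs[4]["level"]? "CRITICAL"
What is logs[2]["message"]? "User authenticated"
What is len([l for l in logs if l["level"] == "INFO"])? 2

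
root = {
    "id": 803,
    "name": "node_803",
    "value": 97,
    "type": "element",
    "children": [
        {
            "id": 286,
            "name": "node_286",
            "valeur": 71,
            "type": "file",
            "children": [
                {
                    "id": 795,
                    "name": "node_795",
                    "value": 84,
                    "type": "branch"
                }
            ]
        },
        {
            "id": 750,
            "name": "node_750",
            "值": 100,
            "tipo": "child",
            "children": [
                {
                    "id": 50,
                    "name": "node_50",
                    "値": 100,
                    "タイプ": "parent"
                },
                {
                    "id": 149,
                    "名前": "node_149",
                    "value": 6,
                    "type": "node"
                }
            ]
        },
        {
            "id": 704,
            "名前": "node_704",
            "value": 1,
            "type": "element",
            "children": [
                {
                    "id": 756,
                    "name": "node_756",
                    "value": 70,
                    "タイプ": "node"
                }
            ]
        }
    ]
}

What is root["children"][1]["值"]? 100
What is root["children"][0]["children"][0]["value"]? 84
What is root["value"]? 97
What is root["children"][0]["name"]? "node_286"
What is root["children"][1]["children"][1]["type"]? "node"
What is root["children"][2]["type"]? "element"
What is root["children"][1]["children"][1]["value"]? 6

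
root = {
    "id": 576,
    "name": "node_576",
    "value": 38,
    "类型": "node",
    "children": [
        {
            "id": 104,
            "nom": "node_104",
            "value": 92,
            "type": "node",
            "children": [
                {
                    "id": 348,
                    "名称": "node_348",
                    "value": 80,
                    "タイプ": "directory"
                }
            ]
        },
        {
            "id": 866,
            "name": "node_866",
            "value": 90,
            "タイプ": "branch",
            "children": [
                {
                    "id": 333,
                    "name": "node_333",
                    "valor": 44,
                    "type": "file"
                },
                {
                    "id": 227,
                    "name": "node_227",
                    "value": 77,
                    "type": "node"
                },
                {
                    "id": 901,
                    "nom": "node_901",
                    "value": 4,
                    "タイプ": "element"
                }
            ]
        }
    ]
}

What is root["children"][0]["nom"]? "node_104"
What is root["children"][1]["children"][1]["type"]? "node"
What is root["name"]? "node_576"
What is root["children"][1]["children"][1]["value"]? 77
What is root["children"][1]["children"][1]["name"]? "node_227"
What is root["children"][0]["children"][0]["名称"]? "node_348"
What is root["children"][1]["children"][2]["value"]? 4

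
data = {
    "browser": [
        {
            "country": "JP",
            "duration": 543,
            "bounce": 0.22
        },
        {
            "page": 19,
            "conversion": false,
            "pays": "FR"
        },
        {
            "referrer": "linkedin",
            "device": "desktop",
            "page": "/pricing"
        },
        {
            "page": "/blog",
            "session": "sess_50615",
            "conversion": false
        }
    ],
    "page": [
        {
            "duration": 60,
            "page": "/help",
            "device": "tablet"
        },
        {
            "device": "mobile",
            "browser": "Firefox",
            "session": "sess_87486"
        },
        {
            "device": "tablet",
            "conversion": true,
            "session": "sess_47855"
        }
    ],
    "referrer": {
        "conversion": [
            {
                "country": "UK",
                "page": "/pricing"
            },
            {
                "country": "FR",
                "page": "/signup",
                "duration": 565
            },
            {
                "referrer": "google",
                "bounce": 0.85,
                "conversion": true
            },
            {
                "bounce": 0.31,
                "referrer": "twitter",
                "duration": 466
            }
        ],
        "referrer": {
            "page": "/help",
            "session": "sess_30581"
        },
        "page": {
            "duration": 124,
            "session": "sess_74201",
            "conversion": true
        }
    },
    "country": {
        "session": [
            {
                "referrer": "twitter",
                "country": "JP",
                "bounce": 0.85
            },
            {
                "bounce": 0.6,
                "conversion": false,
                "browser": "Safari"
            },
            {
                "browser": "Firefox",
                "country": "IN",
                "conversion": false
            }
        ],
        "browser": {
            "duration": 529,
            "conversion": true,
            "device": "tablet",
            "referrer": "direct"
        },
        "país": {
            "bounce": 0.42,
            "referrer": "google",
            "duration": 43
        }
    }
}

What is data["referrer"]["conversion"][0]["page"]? "/pricing"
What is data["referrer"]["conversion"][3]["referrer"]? "twitter"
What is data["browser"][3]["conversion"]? False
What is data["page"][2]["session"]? "sess_47855"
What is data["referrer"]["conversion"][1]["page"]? "/signup"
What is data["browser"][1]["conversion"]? False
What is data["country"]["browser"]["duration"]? 529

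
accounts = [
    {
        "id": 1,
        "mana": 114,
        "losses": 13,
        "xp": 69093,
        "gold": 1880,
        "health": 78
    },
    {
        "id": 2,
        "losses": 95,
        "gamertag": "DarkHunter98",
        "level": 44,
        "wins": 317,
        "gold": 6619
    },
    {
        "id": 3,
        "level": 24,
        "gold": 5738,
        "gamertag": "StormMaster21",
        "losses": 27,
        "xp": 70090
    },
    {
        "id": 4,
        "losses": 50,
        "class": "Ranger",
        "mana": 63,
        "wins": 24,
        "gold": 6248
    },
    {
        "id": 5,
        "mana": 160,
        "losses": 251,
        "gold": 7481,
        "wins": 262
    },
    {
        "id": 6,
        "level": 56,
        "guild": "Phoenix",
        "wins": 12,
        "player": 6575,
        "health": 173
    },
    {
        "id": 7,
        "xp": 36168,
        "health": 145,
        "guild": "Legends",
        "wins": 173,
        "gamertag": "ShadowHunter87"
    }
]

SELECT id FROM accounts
[1, 2, 3, 4, 5, 6, 7]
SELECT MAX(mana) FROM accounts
160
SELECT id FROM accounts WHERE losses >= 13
[1, 2, 3, 4, 5]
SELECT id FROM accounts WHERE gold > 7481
[]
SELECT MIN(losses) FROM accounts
13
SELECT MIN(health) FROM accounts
78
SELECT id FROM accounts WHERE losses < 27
[1]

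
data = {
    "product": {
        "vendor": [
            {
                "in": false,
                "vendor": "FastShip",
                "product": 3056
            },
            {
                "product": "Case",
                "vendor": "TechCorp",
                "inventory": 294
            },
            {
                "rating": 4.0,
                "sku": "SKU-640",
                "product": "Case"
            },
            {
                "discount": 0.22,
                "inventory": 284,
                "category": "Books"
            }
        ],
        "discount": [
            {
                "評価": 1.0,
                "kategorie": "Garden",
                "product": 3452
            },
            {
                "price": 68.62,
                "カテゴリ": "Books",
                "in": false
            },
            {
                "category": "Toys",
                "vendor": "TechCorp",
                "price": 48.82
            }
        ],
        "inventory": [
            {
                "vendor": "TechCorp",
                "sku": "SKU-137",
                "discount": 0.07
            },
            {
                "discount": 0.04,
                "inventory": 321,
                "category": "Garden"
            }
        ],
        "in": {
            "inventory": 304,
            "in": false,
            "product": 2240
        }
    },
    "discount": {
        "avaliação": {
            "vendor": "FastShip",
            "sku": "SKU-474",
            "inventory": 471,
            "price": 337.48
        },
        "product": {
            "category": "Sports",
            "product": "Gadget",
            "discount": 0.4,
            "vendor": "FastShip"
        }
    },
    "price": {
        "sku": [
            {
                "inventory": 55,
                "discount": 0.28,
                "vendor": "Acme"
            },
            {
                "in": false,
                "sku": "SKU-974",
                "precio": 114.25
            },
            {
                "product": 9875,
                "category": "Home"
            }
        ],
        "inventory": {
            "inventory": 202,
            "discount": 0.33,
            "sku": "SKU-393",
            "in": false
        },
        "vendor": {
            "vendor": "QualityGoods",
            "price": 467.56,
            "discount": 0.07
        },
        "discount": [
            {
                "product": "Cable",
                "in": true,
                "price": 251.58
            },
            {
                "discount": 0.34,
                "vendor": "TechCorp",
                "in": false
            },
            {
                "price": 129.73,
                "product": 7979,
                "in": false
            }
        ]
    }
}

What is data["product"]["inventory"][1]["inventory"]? 321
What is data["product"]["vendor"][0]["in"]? False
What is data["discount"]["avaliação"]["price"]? 337.48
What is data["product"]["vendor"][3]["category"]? "Books"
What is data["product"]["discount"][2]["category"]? "Toys"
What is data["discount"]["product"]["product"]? "Gadget"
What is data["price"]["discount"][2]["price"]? 129.73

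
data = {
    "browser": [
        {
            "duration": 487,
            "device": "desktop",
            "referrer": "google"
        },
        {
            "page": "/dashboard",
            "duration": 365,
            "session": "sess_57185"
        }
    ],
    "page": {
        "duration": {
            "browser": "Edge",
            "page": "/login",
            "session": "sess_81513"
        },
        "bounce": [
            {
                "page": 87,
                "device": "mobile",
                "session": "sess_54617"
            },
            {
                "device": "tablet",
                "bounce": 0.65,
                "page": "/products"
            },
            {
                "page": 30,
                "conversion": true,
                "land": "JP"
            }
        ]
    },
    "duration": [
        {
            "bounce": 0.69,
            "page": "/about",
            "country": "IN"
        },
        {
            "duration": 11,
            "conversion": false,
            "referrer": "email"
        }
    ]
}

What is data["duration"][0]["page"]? "/about"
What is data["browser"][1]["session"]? "sess_57185"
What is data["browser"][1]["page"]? "/dashboard"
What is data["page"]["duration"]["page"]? "/login"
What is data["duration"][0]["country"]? "IN"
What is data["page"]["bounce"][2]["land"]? "JP"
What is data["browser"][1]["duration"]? 365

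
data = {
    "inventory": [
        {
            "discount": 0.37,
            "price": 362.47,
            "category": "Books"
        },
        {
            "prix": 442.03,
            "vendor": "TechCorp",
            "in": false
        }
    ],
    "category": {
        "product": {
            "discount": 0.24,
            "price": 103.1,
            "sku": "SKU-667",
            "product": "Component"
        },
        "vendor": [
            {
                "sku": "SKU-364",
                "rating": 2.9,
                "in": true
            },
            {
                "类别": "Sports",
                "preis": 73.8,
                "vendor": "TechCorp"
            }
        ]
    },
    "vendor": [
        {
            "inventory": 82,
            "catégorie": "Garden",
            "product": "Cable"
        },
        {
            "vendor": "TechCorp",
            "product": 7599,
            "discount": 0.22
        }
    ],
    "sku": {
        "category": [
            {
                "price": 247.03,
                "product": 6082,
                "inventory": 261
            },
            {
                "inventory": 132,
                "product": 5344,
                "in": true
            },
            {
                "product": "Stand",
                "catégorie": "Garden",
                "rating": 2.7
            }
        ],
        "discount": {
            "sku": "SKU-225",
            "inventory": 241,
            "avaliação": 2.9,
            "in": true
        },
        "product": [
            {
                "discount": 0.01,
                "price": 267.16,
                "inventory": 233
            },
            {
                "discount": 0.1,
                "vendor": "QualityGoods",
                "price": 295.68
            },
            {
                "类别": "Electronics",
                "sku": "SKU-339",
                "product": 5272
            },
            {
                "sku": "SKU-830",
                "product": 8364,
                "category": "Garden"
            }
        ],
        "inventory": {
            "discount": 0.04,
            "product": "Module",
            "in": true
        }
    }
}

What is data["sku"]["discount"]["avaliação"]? 2.9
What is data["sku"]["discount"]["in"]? True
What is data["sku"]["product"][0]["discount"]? 0.01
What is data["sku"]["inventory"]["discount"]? 0.04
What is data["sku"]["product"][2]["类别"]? "Electronics"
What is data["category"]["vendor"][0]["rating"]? 2.9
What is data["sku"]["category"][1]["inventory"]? 132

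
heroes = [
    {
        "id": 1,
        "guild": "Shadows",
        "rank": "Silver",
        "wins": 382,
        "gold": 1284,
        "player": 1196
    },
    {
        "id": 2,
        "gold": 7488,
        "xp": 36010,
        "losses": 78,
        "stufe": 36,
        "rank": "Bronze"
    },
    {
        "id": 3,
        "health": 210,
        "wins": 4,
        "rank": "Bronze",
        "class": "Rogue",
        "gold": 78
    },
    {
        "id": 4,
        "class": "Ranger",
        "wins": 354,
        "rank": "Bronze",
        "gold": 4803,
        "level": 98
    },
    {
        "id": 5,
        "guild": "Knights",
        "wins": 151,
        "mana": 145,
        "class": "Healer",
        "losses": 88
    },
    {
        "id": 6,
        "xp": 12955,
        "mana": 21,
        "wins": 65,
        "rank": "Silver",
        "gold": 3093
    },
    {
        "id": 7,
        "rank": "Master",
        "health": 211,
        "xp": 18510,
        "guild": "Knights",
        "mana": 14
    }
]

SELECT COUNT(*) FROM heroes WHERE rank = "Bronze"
3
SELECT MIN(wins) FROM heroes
4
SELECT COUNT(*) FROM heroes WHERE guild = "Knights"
2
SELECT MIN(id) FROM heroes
1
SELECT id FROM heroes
[1, 2, 3, 4, 5, 6, 7]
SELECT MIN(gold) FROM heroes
78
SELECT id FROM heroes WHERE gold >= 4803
[2, 4]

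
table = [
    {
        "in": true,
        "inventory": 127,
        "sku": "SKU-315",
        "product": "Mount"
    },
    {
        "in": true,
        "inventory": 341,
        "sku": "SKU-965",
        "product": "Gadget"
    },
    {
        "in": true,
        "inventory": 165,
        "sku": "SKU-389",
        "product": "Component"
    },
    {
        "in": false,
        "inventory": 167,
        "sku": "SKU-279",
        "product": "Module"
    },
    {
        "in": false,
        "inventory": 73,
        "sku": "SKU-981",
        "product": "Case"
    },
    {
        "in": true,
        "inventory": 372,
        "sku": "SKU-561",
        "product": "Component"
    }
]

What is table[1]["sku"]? "SKU-965"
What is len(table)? 6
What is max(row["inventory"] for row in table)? 372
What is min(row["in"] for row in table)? False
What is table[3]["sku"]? "SKU-279"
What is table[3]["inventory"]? 167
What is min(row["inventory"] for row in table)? 73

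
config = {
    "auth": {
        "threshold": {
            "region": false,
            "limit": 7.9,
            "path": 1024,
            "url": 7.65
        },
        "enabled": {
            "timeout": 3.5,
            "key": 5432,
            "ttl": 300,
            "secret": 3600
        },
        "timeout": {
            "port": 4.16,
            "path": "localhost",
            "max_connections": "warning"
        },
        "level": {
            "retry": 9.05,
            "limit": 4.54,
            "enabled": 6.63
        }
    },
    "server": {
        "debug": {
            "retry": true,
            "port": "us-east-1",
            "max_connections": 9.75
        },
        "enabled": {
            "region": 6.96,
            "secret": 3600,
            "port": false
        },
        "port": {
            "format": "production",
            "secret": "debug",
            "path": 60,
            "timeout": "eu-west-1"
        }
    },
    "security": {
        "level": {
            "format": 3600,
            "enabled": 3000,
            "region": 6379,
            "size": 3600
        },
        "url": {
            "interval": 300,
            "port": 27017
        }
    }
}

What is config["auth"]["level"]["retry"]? 9.05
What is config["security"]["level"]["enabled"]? 3000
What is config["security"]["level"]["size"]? 3600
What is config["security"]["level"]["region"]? 6379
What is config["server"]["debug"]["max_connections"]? 9.75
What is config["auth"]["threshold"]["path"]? 1024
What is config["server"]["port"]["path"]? 60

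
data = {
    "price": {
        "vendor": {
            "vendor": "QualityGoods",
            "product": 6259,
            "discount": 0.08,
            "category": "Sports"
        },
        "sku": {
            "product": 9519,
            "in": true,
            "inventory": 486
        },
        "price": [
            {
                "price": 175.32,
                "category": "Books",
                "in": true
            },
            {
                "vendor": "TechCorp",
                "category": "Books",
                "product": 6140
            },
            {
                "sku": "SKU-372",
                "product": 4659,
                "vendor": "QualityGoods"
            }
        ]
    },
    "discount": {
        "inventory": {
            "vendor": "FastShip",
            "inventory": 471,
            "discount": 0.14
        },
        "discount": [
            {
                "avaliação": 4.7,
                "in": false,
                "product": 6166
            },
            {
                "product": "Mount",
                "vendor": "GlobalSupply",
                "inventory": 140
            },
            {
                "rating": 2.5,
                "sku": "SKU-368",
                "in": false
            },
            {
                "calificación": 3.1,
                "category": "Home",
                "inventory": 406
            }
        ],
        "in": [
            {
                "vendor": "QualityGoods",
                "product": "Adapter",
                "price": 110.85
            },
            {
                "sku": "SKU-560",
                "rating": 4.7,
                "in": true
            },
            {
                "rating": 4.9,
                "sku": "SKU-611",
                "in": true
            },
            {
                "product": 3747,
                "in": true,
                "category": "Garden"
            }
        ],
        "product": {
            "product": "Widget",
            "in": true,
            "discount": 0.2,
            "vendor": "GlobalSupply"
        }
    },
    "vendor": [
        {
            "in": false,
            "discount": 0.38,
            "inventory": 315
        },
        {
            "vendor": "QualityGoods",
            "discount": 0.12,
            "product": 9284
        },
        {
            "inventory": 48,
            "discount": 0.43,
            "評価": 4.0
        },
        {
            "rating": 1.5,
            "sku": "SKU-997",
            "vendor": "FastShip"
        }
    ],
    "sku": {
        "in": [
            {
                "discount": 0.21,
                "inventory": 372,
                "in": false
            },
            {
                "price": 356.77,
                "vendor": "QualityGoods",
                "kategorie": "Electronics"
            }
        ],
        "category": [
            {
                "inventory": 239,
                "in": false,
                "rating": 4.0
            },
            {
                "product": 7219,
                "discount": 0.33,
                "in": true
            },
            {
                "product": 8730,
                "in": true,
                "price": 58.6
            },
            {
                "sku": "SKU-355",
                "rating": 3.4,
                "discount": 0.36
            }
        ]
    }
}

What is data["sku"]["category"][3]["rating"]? 3.4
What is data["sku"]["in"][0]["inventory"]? 372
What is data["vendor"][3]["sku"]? "SKU-997"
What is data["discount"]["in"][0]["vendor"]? "QualityGoods"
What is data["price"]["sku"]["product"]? 9519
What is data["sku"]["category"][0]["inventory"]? 239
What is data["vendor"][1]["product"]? 9284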